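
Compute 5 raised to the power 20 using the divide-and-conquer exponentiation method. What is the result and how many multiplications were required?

Computing 5^20 by squaring (build up from 5^1; each line after the first costs one multiplication):

5^1 = 5
5^2 = (5^1)^2 = 5^2 = 25
5^4 = (5^2)^2 = 25^2 = 625
5^5 = 5 * 5^4 = 5 * 625 = 3125
5^10 = (5^5)^2 = 3125^2 = 9765625
5^20 = (5^10)^2 = 9765625^2 = 95367431640625

Result: 95367431640625
Multiplications needed: 5 (5 lines after 5^1)

5^20 = 95367431640625. Using exponentiation by squaring, this requires 5 multiplications. The key idea: if the exponent is even, square the half-power; if odd, multiply by the base once.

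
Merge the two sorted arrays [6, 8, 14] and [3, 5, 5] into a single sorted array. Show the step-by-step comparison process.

Merging process:

Compare 6 vs 3: take 3 from right. Merged: [3]
Compare 6 vs 5: take 5 from right. Merged: [3, 5]
Compare 6 vs 5: take 5 from right. Merged: [3, 5, 5]
Append remaining from left: [6, 8, 14]. Merged: [3, 5, 5, 6, 8, 14]

Final merged array: [3, 5, 5, 6, 8, 14]
Total comparisons: 3

The merged array is [3, 5, 5, 6, 8, 14], requiring 3 comparisons. The merge step runs in O(n) time where n is the total number of elements.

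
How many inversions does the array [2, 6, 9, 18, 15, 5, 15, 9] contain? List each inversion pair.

Finding inversions in [2, 6, 9, 18, 15, 5, 15, 9]:

(1, 5): arr[1]=6 > arr[5]=5
(2, 5): arr[2]=9 > arr[5]=5
(3, 4): arr[3]=18 > arr[4]=15
(3, 5): arr[3]=18 > arr[5]=5
(3, 6): arr[3]=18 > arr[6]=15
(3, 7): arr[3]=18 > arr[7]=9
(4, 5): arr[4]=15 > arr[5]=5
(4, 7): arr[4]=15 > arr[7]=9
(6, 7): arr[6]=15 > arr[7]=9

Total inversions: 9

The array has 9 inversion(s): (1,5), (2,5), (3,4), (3,5), (3,6), (3,7), (4,5), (4,7), (6,7). Each pair (i,j) satisfies i < j and arr[i] > arr[j].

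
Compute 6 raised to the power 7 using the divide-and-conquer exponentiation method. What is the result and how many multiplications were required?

Computing 6^7 by squaring (build up from 6^1; each line after the first costs one multiplication):

6^1 = 6
6^2 = (6^1)^2 = 6^2 = 36
6^3 = 6 * 6^2 = 6 * 36 = 216
6^6 = (6^3)^2 = 216^2 = 46656
6^7 = 6 * 6^6 = 6 * 46656 = 279936

Result: 279936
Multiplications needed: 4 (4 lines after 6^1)

6^7 = 279936. Using exponentiation by squaring, this requires 4 multiplications. The key idea: if the exponent is even, square the half-power; if odd, multiply by the base once.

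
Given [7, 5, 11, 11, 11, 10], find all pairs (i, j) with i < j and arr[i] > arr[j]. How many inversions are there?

Finding inversions in [7, 5, 11, 11, 11, 10]:

(0, 1): arr[0]=7 > arr[1]=5
(2, 5): arr[2]=11 > arr[5]=10
(3, 5): arr[3]=11 > arr[5]=10
(4, 5): arr[4]=11 > arr[5]=10

Total inversions: 4

The array has 4 inversion(s): (0,1), (2,5), (3,5), (4,5). Each pair (i,j) satisfies i < j and arr[i] > arr[j].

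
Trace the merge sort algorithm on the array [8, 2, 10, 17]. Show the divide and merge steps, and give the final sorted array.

Merge sort trace:

Split: [8, 2, 10, 17] -> [8, 2] and [10, 17]
  Split: [8, 2] -> [8] and [2]
  Merge: [8] + [2] -> [2, 8]
  Split: [10, 17] -> [10] and [17]
  Merge: [10] + [17] -> [10, 17]
Merge: [2, 8] + [10, 17] -> [2, 8, 10, 17]

Final sorted array: [2, 8, 10, 17]

The merge sort proceeds by recursively splitting the array and merging sorted halves.
After all merges, the sorted array is [2, 8, 10, 17].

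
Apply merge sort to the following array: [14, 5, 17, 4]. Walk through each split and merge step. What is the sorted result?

Merge sort trace:

Split: [14, 5, 17, 4] -> [14, 5] and [17, 4]
  Split: [14, 5] -> [14] and [5]
  Merge: [14] + [5] -> [5, 14]
  Split: [17, 4] -> [17] and [4]
  Merge: [17] + [4] -> [4, 17]
Merge: [5, 14] + [4, 17] -> [4, 5, 14, 17]

Final sorted array: [4, 5, 14, 17]

The merge sort proceeds by recursively splitting the array and merging sorted halves.
After all merges, the sorted array is [4, 5, 14, 17].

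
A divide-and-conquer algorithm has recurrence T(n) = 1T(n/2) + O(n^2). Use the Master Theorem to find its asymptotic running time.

Master Theorem for T(n) = 1T(n/2) + O(n^2):

a = 1, b = 2, c = 2
log_b(a) = log_2(1) = 0.0000

Case 3: c = 2 > log_2(1) = 0.0000
T(n) = O(n^2) = O(n^2)

For T(n) = 1T(n/2) + O(n^2): log_2(1) = 0.0000. This is Case 3 of the Master Theorem (c > log_b(a), work dominated by root), giving O(n^2).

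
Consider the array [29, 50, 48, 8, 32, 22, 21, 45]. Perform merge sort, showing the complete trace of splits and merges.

Merge sort trace:

Split: [29, 50, 48, 8, 32, 22, 21, 45] -> [29, 50, 48, 8] and [32, 22, 21, 45]
  Split: [29, 50, 48, 8] -> [29, 50] and [48, 8]
    Split: [29, 50] -> [29] and [50]
    Merge: [29] + [50] -> [29, 50]
    Split: [48, 8] -> [48] and [8]
    Merge: [48] + [8] -> [8, 48]
  Merge: [29, 50] + [8, 48] -> [8, 29, 48, 50]
  Split: [32, 22, 21, 45] -> [32, 22] and [21, 45]
    Split: [32, 22] -> [32] and [22]
    Merge: [32] + [22] -> [22, 32]
    Split: [21, 45] -> [21] and [45]
    Merge: [21] + [45] -> [21, 45]
  Merge: [22, 32] + [21, 45] -> [21, 22, 32, 45]
Merge: [8, 29, 48, 50] + [21, 22, 32, 45] -> [8, 21, 22, 29, 32, 45, 48, 50]

Final sorted array: [8, 21, 22, 29, 32, 45, 48, 50]

The merge sort proceeds by recursively splitting the array and merging sorted halves.
After all merges, the sorted array is [8, 21, 22, 29, 32, 45, 48, 50].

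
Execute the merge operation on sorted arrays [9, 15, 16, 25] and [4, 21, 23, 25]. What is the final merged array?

Merging process:

Compare 9 vs 4: take 4 from right. Merged: [4]
Compare 9 vs 21: take 9 from left. Merged: [4, 9]
Compare 15 vs 21: take 15 from left. Merged: [4, 9, 15]
Compare 16 vs 21: take 16 from left. Merged: [4, 9, 15, 16]
Compare 25 vs 21: take 21 from right. Merged: [4, 9, 15, 16, 21]
Compare 25 vs 23: take 23 from right. Merged: [4, 9, 15, 16, 21, 23]
Compare 25 vs 25: take 25 from left. Merged: [4, 9, 15, 16, 21, 23, 25]
Append remaining from right: [25]. Merged: [4, 9, 15, 16, 21, 23, 25, 25]

Final merged array: [4, 9, 15, 16, 21, 23, 25, 25]
Total comparisons: 7

The merged array is [4, 9, 15, 16, 21, 23, 25, 25], requiring 7 comparisons. The merge step runs in O(n) time where n is the total number of elements.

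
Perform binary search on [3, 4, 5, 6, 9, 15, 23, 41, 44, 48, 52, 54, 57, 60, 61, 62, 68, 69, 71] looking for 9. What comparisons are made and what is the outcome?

Binary search for 9 in [3, 4, 5, 6, 9, 15, 23, 41, 44, 48, 52, 54, 57, 60, 61, 62, 68, 69, 71]:

lo=0, hi=18, mid=9, arr[mid]=48 -> 48 > 9, search left half
lo=0, hi=8, mid=4, arr[mid]=9 -> Found target at index 4!

Binary search finds 9 at index 4 after 2 comparisons. The search repeatedly halves the search space by comparing with the middle element.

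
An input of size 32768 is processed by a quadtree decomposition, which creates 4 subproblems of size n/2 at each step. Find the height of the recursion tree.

For divide and conquer with division factor 2:

Problem sizes at each level:
Level 0: 32768
Level 1: 16384
Level 2: 8192
Level 3: 4096
Level 4: 2048
Level 5: 1024
Level 6: 512
Level 7: 256
Level 8: 128
Level 9: 64
Level 10: 32
Level 11: 16
Level 12: 8
Level 13: 4
Level 14: 2
Level 15: 1

The root is level 0 and the size-1 base case is level 15 (the tree spans levels 0 through 15, i.e. 16 levels counting the root), so the depth is the number of divisions: log_2(32768) = 15

The recursion tree depth is log_2(32768) = 15. At each level, the problem size is divided by 2, so it takes 15 divisions to reduce to a base case of size 1. The algorithm makes 4 recursive calls at each level.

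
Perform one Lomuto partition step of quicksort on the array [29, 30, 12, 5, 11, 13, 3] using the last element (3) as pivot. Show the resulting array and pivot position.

Lomuto partition with pivot = 3:

Initial array: [29, 30, 12, 5, 11, 13, 3]

arr[0]=29 > 3: no swap
arr[1]=30 > 3: no swap
arr[2]=12 > 3: no swap
arr[3]=5 > 3: no swap
arr[4]=11 > 3: no swap
arr[5]=13 > 3: no swap

Place pivot at position 0: [3, 30, 12, 5, 11, 13, 29]
Pivot position: 0

After partitioning with pivot 3, the array becomes [3, 30, 12, 5, 11, 13, 29]. The pivot is placed at index 0. All elements to the left of the pivot are <= 3, and all elements to the right are > 3.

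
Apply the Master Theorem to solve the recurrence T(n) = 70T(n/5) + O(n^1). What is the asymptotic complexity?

Master Theorem for T(n) = 70T(n/5) + O(n^1):

a = 70, b = 5, c = 1
log_b(a) = log_5(70) = 2.6397

Case 1: c = 1 < log_5(70) = 2.6397
T(n) = O(n^(log_5 70))

For T(n) = 70T(n/5) + O(n^1): log_5(70) = 2.6397. This is Case 1 of the Master Theorem (c < log_b(a), work dominated by leaves), giving O(n^(log_5 70)).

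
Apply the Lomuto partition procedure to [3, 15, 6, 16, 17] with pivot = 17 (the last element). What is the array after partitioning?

Lomuto partition with pivot = 17:

Initial array: [3, 15, 6, 16, 17]

arr[0]=3 <= 17: swap with position 0, array becomes [3, 15, 6, 16, 17]
arr[1]=15 <= 17: swap with position 1, array becomes [3, 15, 6, 16, 17]
arr[2]=6 <= 17: swap with position 2, array becomes [3, 15, 6, 16, 17]
arr[3]=16 <= 17: swap with position 3, array becomes [3, 15, 6, 16, 17]

Place pivot at position 4: [3, 15, 6, 16, 17]
Pivot position: 4

After partitioning with pivot 17, the array becomes [3, 15, 6, 16, 17]. The pivot is placed at index 4. All elements to the left of the pivot are <= 17, and all elements to the right are > 17.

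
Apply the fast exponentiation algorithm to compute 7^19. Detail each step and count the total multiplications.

Computing 7^19 by squaring (build up from 7^1; each line after the first costs one multiplication):

7^1 = 7
7^2 = (7^1)^2 = 7^2 = 49
7^4 = (7^2)^2 = 49^2 = 2401
7^8 = (7^4)^2 = 2401^2 = 5764801
7^9 = 7 * 7^8 = 7 * 5764801 = 40353607
7^18 = (7^9)^2 = 40353607^2 = 1628413597910449
7^19 = 7 * 7^18 = 7 * 1628413597910449 = 11398895185373143

Result: 11398895185373143
Multiplications needed: 6 (6 lines after 7^1)

7^19 = 11398895185373143. Using exponentiation by squaring, this requires 6 multiplications. The key idea: if the exponent is even, square the half-power; if odd, multiply by the base once.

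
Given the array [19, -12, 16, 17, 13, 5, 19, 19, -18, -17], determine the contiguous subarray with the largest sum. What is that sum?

Using Kadane's algorithm on [19, -12, 16, 17, 13, 5, 19, 19, -18, -17]:

Scanning through the array:
Position 1 (value -12): max_ending_here = 7, max_so_far = 19
Position 2 (value 16): max_ending_here = 23, max_so_far = 23
Position 3 (value 17): max_ending_here = 40, max_so_far = 40
Position 4 (value 13): max_ending_here = 53, max_so_far = 53
Position 5 (value 5): max_ending_here = 58, max_so_far = 58
Position 6 (value 19): max_ending_here = 77, max_so_far = 77
Position 7 (value 19): max_ending_here = 96, max_so_far = 96
Position 8 (value -18): max_ending_here = 78, max_so_far = 96
Position 9 (value -17): max_ending_here = 61, max_so_far = 96

Maximum subarray: [19, -12, 16, 17, 13, 5, 19, 19]
Maximum sum: 96

The maximum subarray is [19, -12, 16, 17, 13, 5, 19, 19] with sum 96. This subarray runs from index 0 to index 7.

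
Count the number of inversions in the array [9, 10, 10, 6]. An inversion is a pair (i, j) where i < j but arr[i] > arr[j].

Finding inversions in [9, 10, 10, 6]:

(0, 3): arr[0]=9 > arr[3]=6
(1, 3): arr[1]=10 > arr[3]=6
(2, 3): arr[2]=10 > arr[3]=6

Total inversions: 3

The array has 3 inversion(s): (0,3), (1,3), (2,3). Each pair (i,j) satisfies i < j and arr[i] > arr[j].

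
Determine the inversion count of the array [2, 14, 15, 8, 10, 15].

Finding inversions in [2, 14, 15, 8, 10, 15]:

(1, 3): arr[1]=14 > arr[3]=8
(1, 4): arr[1]=14 > arr[4]=10
(2, 3): arr[2]=15 > arr[3]=8
(2, 4): arr[2]=15 > arr[4]=10

Total inversions: 4

The array has 4 inversion(s): (1,3), (1,4), (2,3), (2,4). Each pair (i,j) satisfies i < j and arr[i] > arr[j].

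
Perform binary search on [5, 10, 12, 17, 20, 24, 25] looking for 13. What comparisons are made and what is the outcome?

Binary search for 13 in [5, 10, 12, 17, 20, 24, 25]:

lo=0, hi=6, mid=3, arr[mid]=17 -> 17 > 13, search left half
lo=0, hi=2, mid=1, arr[mid]=10 -> 10 < 13, search right half
lo=2, hi=2, mid=2, arr[mid]=12 -> 12 < 13, search right half
lo=3 > hi=2, target 13 not found

Binary search determines that 13 is not in the array after 3 comparisons. The search space was exhausted without finding the target.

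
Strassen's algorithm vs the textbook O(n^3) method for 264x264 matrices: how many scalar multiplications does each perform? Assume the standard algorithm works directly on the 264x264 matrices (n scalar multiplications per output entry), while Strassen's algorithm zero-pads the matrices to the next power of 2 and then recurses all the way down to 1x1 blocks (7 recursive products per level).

Matrix multiplication for 264x264 matrices:

Strassen's algorithm requires power-of-2 dimensions. Pad 264x264 to 512x512 (next power of 2).

Standard algorithm: 264^3 = 18399744 multiplications
Strassen's algorithm: 7^(log2(512)) = 7^9 = 40353607 multiplications
Difference: 18399744 - 40353607 = -21953863 (Strassen uses MORE here due to padding overhead — for small or just-over-power-of-2 n, padding can outweigh the per-level savings)

Standard: 18399744 multiplications (264^3). Strassen: 40353607 multiplications (7^9, after padding to 512x512). Strassen reduces 8 recursive multiplications to 7 at each level.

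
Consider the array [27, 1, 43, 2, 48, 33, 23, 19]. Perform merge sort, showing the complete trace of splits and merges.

Merge sort trace:

Split: [27, 1, 43, 2, 48, 33, 23, 19] -> [27, 1, 43, 2] and [48, 33, 23, 19]
  Split: [27, 1, 43, 2] -> [27, 1] and [43, 2]
    Split: [27, 1] -> [27] and [1]
    Merge: [27] + [1] -> [1, 27]
    Split: [43, 2] -> [43] and [2]
    Merge: [43] + [2] -> [2, 43]
  Merge: [1, 27] + [2, 43] -> [1, 2, 27, 43]
  Split: [48, 33, 23, 19] -> [48, 33] and [23, 19]
    Split: [48, 33] -> [48] and [33]
    Merge: [48] + [33] -> [33, 48]
    Split: [23, 19] -> [23] and [19]
    Merge: [23] + [19] -> [19, 23]
  Merge: [33, 48] + [19, 23] -> [19, 23, 33, 48]
Merge: [1, 2, 27, 43] + [19, 23, 33, 48] -> [1, 2, 19, 23, 27, 33, 43, 48]

Final sorted array: [1, 2, 19, 23, 27, 33, 43, 48]

The merge sort proceeds by recursively splitting the array and merging sorted halves.
After all merges, the sorted array is [1, 2, 19, 23, 27, 33, 43, 48].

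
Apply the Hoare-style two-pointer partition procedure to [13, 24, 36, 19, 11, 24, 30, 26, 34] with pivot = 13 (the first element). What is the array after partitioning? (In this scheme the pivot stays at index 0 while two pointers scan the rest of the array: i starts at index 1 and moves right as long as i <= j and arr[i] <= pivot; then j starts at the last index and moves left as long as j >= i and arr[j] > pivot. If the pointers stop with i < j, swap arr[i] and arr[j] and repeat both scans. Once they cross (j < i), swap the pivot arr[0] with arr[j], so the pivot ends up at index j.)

Hoare-style two-pointer partition with pivot = 13:

Initial array: [13, 24, 36, 19, 11, 24, 30, 26, 34]

Pointers start at i = 1, j = 8.
i stops at index 1 (arr[1]=24 > 13), j stops at index 4 (arr[4]=11 <= 13): swap arr[1] and arr[4], array becomes [13, 11, 36, 19, 24, 24, 30, 26, 34]
i ends at 2, j ends at 1: the pointers have crossed (j < i), so scanning stops.

Swap pivot arr[0] with arr[1] to place pivot at position 1: [11, 13, 36, 19, 24, 24, 30, 26, 34]
Pivot position: 1

After partitioning with pivot 13, the array becomes [11, 13, 36, 19, 24, 24, 30, 26, 34]. The pivot is placed at index 1. All elements to the left of the pivot are <= 13, and all elements to the right are > 13.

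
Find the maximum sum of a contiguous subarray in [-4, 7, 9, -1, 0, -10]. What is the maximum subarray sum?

Using Kadane's algorithm on [-4, 7, 9, -1, 0, -10]:

Scanning through the array:
Position 1 (value 7): max_ending_here = 7, max_so_far = 7
Position 2 (value 9): max_ending_here = 16, max_so_far = 16
Position 3 (value -1): max_ending_here = 15, max_so_far = 16
Position 4 (value 0): max_ending_here = 15, max_so_far = 16
Position 5 (value -10): max_ending_here = 5, max_so_far = 16

Maximum subarray: [7, 9]
Maximum sum: 16

The maximum subarray is [7, 9] with sum 16. This subarray runs from index 1 to index 2.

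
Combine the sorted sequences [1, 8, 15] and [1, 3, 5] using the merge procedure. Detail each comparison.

Merging process:

Compare 1 vs 1: take 1 from left. Merged: [1]
Compare 8 vs 1: take 1 from right. Merged: [1, 1]
Compare 8 vs 3: take 3 from right. Merged: [1, 1, 3]
Compare 8 vs 5: take 5 from right. Merged: [1, 1, 3, 5]
Append remaining from left: [8, 15]. Merged: [1, 1, 3, 5, 8, 15]

Final merged array: [1, 1, 3, 5, 8, 15]
Total comparisons: 4

The merged array is [1, 1, 3, 5, 8, 15], requiring 4 comparisons. The merge step runs in O(n) time where n is the total number of elements.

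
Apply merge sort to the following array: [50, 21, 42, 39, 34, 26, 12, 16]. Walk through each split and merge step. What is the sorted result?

Merge sort trace:

Split: [50, 21, 42, 39, 34, 26, 12, 16] -> [50, 21, 42, 39] and [34, 26, 12, 16]
  Split: [50, 21, 42, 39] -> [50, 21] and [42, 39]
    Split: [50, 21] -> [50] and [21]
    Merge: [50] + [21] -> [21, 50]
    Split: [42, 39] -> [42] and [39]
    Merge: [42] + [39] -> [39, 42]
  Merge: [21, 50] + [39, 42] -> [21, 39, 42, 50]
  Split: [34, 26, 12, 16] -> [34, 26] and [12, 16]
    Split: [34, 26] -> [34] and [26]
    Merge: [34] + [26] -> [26, 34]
    Split: [12, 16] -> [12] and [16]
    Merge: [12] + [16] -> [12, 16]
  Merge: [26, 34] + [12, 16] -> [12, 16, 26, 34]
Merge: [21, 39, 42, 50] + [12, 16, 26, 34] -> [12, 16, 21, 26, 34, 39, 42, 50]

Final sorted array: [12, 16, 21, 26, 34, 39, 42, 50]

The merge sort proceeds by recursively splitting the array and merging sorted halves.
After all merges, the sorted array is [12, 16, 21, 26, 34, 39, 42, 50].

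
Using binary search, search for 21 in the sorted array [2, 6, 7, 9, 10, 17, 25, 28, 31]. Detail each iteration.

Binary search for 21 in [2, 6, 7, 9, 10, 17, 25, 28, 31]:

lo=0, hi=8, mid=4, arr[mid]=10 -> 10 < 21, search right half
lo=5, hi=8, mid=6, arr[mid]=25 -> 25 > 21, search left half
lo=5, hi=5, mid=5, arr[mid]=17 -> 17 < 21, search right half
lo=6 > hi=5, target 21 not found

Binary search determines that 21 is not in the array after 3 comparisons. The search space was exhausted without finding the target.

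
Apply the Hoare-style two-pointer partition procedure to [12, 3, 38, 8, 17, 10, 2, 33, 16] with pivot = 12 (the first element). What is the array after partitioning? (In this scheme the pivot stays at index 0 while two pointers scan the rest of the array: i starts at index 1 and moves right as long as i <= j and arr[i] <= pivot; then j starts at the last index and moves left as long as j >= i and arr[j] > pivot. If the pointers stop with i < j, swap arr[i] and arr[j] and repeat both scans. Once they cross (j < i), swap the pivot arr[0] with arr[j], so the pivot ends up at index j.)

Hoare-style two-pointer partition with pivot = 12:

Initial array: [12, 3, 38, 8, 17, 10, 2, 33, 16]

Pointers start at i = 1, j = 8.
i stops at index 2 (arr[2]=38 > 12), j stops at index 6 (arr[6]=2 <= 12): swap arr[2] and arr[6], array becomes [12, 3, 2, 8, 17, 10, 38, 33, 16]
i stops at index 4 (arr[4]=17 > 12), j stops at index 5 (arr[5]=10 <= 12): swap arr[4] and arr[5], array becomes [12, 3, 2, 8, 10, 17, 38, 33, 16]
i ends at 5, j ends at 4: the pointers have crossed (j < i), so scanning stops.

Swap pivot arr[0] with arr[4] to place pivot at position 4: [10, 3, 2, 8, 12, 17, 38, 33, 16]
Pivot position: 4

After partitioning with pivot 12, the array becomes [10, 3, 2, 8, 12, 17, 38, 33, 16]. The pivot is placed at index 4. All elements to the left of the pivot are <= 12, and all elements to the right are > 12.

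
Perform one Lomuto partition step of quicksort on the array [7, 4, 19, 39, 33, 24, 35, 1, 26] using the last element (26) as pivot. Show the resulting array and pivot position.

Lomuto partition with pivot = 26:

Initial array: [7, 4, 19, 39, 33, 24, 35, 1, 26]

arr[0]=7 <= 26: swap with position 0, array becomes [7, 4, 19, 39, 33, 24, 35, 1, 26]
arr[1]=4 <= 26: swap with position 1, array becomes [7, 4, 19, 39, 33, 24, 35, 1, 26]
arr[2]=19 <= 26: swap with position 2, array becomes [7, 4, 19, 39, 33, 24, 35, 1, 26]
arr[3]=39 > 26: no swap
arr[4]=33 > 26: no swap
arr[5]=24 <= 26: swap with position 3, array becomes [7, 4, 19, 24, 33, 39, 35, 1, 26]
arr[6]=35 > 26: no swap
arr[7]=1 <= 26: swap with position 4, array becomes [7, 4, 19, 24, 1, 39, 35, 33, 26]

Place pivot at position 5: [7, 4, 19, 24, 1, 26, 35, 33, 39]
Pivot position: 5

After partitioning with pivot 26, the array becomes [7, 4, 19, 24, 1, 26, 35, 33, 39]. The pivot is placed at index 5. All elements to the left of the pivot are <= 26, and all elements to the right are > 26.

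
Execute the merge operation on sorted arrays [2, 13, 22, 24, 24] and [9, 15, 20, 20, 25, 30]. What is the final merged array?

Merging process:

Compare 2 vs 9: take 2 from left. Merged: [2]
Compare 13 vs 9: take 9 from right. Merged: [2, 9]
Compare 13 vs 15: take 13 from left. Merged: [2, 9, 13]
Compare 22 vs 15: take 15 from right. Merged: [2, 9, 13, 15]
Compare 22 vs 20: take 20 from right. Merged: [2, 9, 13, 15, 20]
Compare 22 vs 20: take 20 from right. Merged: [2, 9, 13, 15, 20, 20]
Compare 22 vs 25: take 22 from left. Merged: [2, 9, 13, 15, 20, 20, 22]
Compare 24 vs 25: take 24 from left. Merged: [2, 9, 13, 15, 20, 20, 22, 24]
Compare 24 vs 25: take 24 from left. Merged: [2, 9, 13, 15, 20, 20, 22, 24, 24]
Append remaining from right: [25, 30]. Merged: [2, 9, 13, 15, 20, 20, 22, 24, 24, 25, 30]

Final merged array: [2, 9, 13, 15, 20, 20, 22, 24, 24, 25, 30]
Total comparisons: 9

The merged array is [2, 9, 13, 15, 20, 20, 22, 24, 24, 25, 30], requiring 9 comparisons. The merge step runs in O(n) time where n is the total number of elements.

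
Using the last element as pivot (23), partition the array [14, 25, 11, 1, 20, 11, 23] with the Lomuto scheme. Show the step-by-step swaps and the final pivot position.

Lomuto partition with pivot = 23:

Initial array: [14, 25, 11, 1, 20, 11, 23]

arr[0]=14 <= 23: swap with position 0, array becomes [14, 25, 11, 1, 20, 11, 23]
arr[1]=25 > 23: no swap
arr[2]=11 <= 23: swap with position 1, array becomes [14, 11, 25, 1, 20, 11, 23]
arr[3]=1 <= 23: swap with position 2, array becomes [14, 11, 1, 25, 20, 11, 23]
arr[4]=20 <= 23: swap with position 3, array becomes [14, 11, 1, 20, 25, 11, 23]
arr[5]=11 <= 23: swap with position 4, array becomes [14, 11, 1, 20, 11, 25, 23]

Place pivot at position 5: [14, 11, 1, 20, 11, 23, 25]
Pivot position: 5

After partitioning with pivot 23, the array becomes [14, 11, 1, 20, 11, 23, 25]. The pivot is placed at index 5. All elements to the left of the pivot are <= 23, and all elements to the right are > 23.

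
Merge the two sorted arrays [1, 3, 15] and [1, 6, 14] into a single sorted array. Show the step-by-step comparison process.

Merging process:

Compare 1 vs 1: take 1 from left. Merged: [1]
Compare 3 vs 1: take 1 from right. Merged: [1, 1]
Compare 3 vs 6: take 3 from left. Merged: [1, 1, 3]
Compare 15 vs 6: take 6 from right. Merged: [1, 1, 3, 6]
Compare 15 vs 14: take 14 from right. Merged: [1, 1, 3, 6, 14]
Append remaining from left: [15]. Merged: [1, 1, 3, 6, 14, 15]

Final merged array: [1, 1, 3, 6, 14, 15]
Total comparisons: 5

The merged array is [1, 1, 3, 6, 14, 15], requiring 5 comparisons. The merge step runs in O(n) time where n is the total number of elements.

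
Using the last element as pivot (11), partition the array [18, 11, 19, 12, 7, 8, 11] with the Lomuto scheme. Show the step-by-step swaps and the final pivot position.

Lomuto partition with pivot = 11:

Initial array: [18, 11, 19, 12, 7, 8, 11]

arr[0]=18 > 11: no swap
arr[1]=11 <= 11: swap with position 0, array becomes [11, 18, 19, 12, 7, 8, 11]
arr[2]=19 > 11: no swap
arr[3]=12 > 11: no swap
arr[4]=7 <= 11: swap with position 1, array becomes [11, 7, 19, 12, 18, 8, 11]
arr[5]=8 <= 11: swap with position 2, array becomes [11, 7, 8, 12, 18, 19, 11]

Place pivot at position 3: [11, 7, 8, 11, 18, 19, 12]
Pivot position: 3

After partitioning with pivot 11, the array becomes [11, 7, 8, 11, 18, 19, 12]. The pivot is placed at index 3. All elements to the left of the pivot are <= 11, and all elements to the right are > 11.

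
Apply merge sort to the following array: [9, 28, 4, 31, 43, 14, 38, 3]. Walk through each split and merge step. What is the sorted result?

Merge sort trace:

Split: [9, 28, 4, 31, 43, 14, 38, 3] -> [9, 28, 4, 31] and [43, 14, 38, 3]
  Split: [9, 28, 4, 31] -> [9, 28] and [4, 31]
    Split: [9, 28] -> [9] and [28]
    Merge: [9] + [28] -> [9, 28]
    Split: [4, 31] -> [4] and [31]
    Merge: [4] + [31] -> [4, 31]
  Merge: [9, 28] + [4, 31] -> [4, 9, 28, 31]
  Split: [43, 14, 38, 3] -> [43, 14] and [38, 3]
    Split: [43, 14] -> [43] and [14]
    Merge: [43] + [14] -> [14, 43]
    Split: [38, 3] -> [38] and [3]
    Merge: [38] + [3] -> [3, 38]
  Merge: [14, 43] + [3, 38] -> [3, 14, 38, 43]
Merge: [4, 9, 28, 31] + [3, 14, 38, 43] -> [3, 4, 9, 14, 28, 31, 38, 43]

Final sorted array: [3, 4, 9, 14, 28, 31, 38, 43]

The merge sort proceeds by recursively splitting the array and merging sorted halves.
After all merges, the sorted array is [3, 4, 9, 14, 28, 31, 38, 43].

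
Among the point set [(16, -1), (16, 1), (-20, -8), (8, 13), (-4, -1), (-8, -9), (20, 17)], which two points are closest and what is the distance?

Computing all pairwise distances among 7 points:

d((16, -1), (16, 1)) = 2.0 <-- minimum
d((16, -1), (-20, -8)) = 36.6742
d((16, -1), (8, 13)) = 16.1245
d((16, -1), (-4, -1)) = 20.0
d((16, -1), (-8, -9)) = 25.2982
d((16, -1), (20, 17)) = 18.4391
d((16, 1), (-20, -8)) = 37.108
d((16, 1), (8, 13)) = 14.4222
d((16, 1), (-4, -1)) = 20.0998
d((16, 1), (-8, -9)) = 26.0
d((16, 1), (20, 17)) = 16.4924
d((-20, -8), (8, 13)) = 35.0
d((-20, -8), (-4, -1)) = 17.4642
d((-20, -8), (-8, -9)) = 12.0416
d((-20, -8), (20, 17)) = 47.1699
d((8, 13), (-4, -1)) = 18.4391
d((8, 13), (-8, -9)) = 27.2029
d((8, 13), (20, 17)) = 12.6491
d((-4, -1), (-8, -9)) = 8.9443
d((-4, -1), (20, 17)) = 30.0
d((-8, -9), (20, 17)) = 38.2099

Closest pair: (16, -1) and (16, 1) with distance 2.0

The closest pair is (16, -1) and (16, 1) with Euclidean distance 2.0. For 7 points, brute-force pairwise comparison is shown above. For large n, the divide-and-conquer algorithm (sort by x, recurse on halves, check the dividing strip) achieves O(n log n).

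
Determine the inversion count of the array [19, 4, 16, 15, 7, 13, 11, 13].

Finding inversions in [19, 4, 16, 15, 7, 13, 11, 13]:

(0, 1): arr[0]=19 > arr[1]=4
(0, 2): arr[0]=19 > arr[2]=16
(0, 3): arr[0]=19 > arr[3]=15
(0, 4): arr[0]=19 > arr[4]=7
(0, 5): arr[0]=19 > arr[5]=13
(0, 6): arr[0]=19 > arr[6]=11
(0, 7): arr[0]=19 > arr[7]=13
(2, 3): arr[2]=16 > arr[3]=15
(2, 4): arr[2]=16 > arr[4]=7
(2, 5): arr[2]=16 > arr[5]=13
(2, 6): arr[2]=16 > arr[6]=11
(2, 7): arr[2]=16 > arr[7]=13
(3, 4): arr[3]=15 > arr[4]=7
(3, 5): arr[3]=15 > arr[5]=13
(3, 6): arr[3]=15 > arr[6]=11
(3, 7): arr[3]=15 > arr[7]=13
(5, 6): arr[5]=13 > arr[6]=11

Total inversions: 17

The array has 17 inversion(s): (0,1), (0,2), (0,3), (0,4), (0,5), (0,6), (0,7), (2,3), (2,4), (2,5), (2,6), (2,7), (3,4), (3,5), (3,6), (3,7), (5,6). Each pair (i,j) satisfies i < j and arr[i] > arr[j].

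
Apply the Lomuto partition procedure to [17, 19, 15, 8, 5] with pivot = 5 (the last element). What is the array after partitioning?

Lomuto partition with pivot = 5:

Initial array: [17, 19, 15, 8, 5]

arr[0]=17 > 5: no swap
arr[1]=19 > 5: no swap
arr[2]=15 > 5: no swap
arr[3]=8 > 5: no swap

Place pivot at position 0: [5, 19, 15, 8, 17]
Pivot position: 0

After partitioning with pivot 5, the array becomes [5, 19, 15, 8, 17]. The pivot is placed at index 0. All elements to the left of the pivot are <= 5, and all elements to the right are > 5.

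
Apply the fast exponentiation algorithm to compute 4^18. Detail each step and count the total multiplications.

Computing 4^18 by squaring (build up from 4^1; each line after the first costs one multiplication):

4^1 = 4
4^2 = (4^1)^2 = 4^2 = 16
4^4 = (4^2)^2 = 16^2 = 256
4^8 = (4^4)^2 = 256^2 = 65536
4^9 = 4 * 4^8 = 4 * 65536 = 262144
4^18 = (4^9)^2 = 262144^2 = 68719476736

Result: 68719476736
Multiplications needed: 5 (5 lines after 4^1)

4^18 = 68719476736. Using exponentiation by squaring, this requires 5 multiplications. The key idea: if the exponent is even, square the half-power; if odd, multiply by the base once.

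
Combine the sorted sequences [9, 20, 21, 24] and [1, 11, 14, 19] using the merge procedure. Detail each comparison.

Merging process:

Compare 9 vs 1: take 1 from right. Merged: [1]
Compare 9 vs 11: take 9 from left. Merged: [1, 9]
Compare 20 vs 11: take 11 from right. Merged: [1, 9, 11]
Compare 20 vs 14: take 14 from right. Merged: [1, 9, 11, 14]
Compare 20 vs 19: take 19 from right. Merged: [1, 9, 11, 14, 19]
Append remaining from left: [20, 21, 24]. Merged: [1, 9, 11, 14, 19, 20, 21, 24]

Final merged array: [1, 9, 11, 14, 19, 20, 21, 24]
Total comparisons: 5

The merged array is [1, 9, 11, 14, 19, 20, 21, 24], requiring 5 comparisons. The merge step runs in O(n) time where n is the total number of elements.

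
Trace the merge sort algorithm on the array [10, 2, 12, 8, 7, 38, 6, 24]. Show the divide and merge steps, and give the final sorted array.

Merge sort trace:

Split: [10, 2, 12, 8, 7, 38, 6, 24] -> [10, 2, 12, 8] and [7, 38, 6, 24]
  Split: [10, 2, 12, 8] -> [10, 2] and [12, 8]
    Split: [10, 2] -> [10] and [2]
    Merge: [10] + [2] -> [2, 10]
    Split: [12, 8] -> [12] and [8]
    Merge: [12] + [8] -> [8, 12]
  Merge: [2, 10] + [8, 12] -> [2, 8, 10, 12]
  Split: [7, 38, 6, 24] -> [7, 38] and [6, 24]
    Split: [7, 38] -> [7] and [38]
    Merge: [7] + [38] -> [7, 38]
    Split: [6, 24] -> [6] and [24]
    Merge: [6] + [24] -> [6, 24]
  Merge: [7, 38] + [6, 24] -> [6, 7, 24, 38]
Merge: [2, 8, 10, 12] + [6, 7, 24, 38] -> [2, 6, 7, 8, 10, 12, 24, 38]

Final sorted array: [2, 6, 7, 8, 10, 12, 24, 38]

The merge sort proceeds by recursively splitting the array and merging sorted halves.
After all merges, the sorted array is [2, 6, 7, 8, 10, 12, 24, 38].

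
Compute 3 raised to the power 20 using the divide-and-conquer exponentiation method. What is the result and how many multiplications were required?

Computing 3^20 by squaring (build up from 3^1; each line after the first costs one multiplication):

3^1 = 3
3^2 = (3^1)^2 = 3^2 = 9
3^4 = (3^2)^2 = 9^2 = 81
3^5 = 3 * 3^4 = 3 * 81 = 243
3^10 = (3^5)^2 = 243^2 = 59049
3^20 = (3^10)^2 = 59049^2 = 3486784401

Result: 3486784401
Multiplications needed: 5 (5 lines after 3^1)

3^20 = 3486784401. Using exponentiation by squaring, this requires 5 multiplications. The key idea: if the exponent is even, square the half-power; if odd, multiply by the base once.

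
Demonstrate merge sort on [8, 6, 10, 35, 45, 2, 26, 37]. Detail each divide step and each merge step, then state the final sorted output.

Merge sort trace:

Split: [8, 6, 10, 35, 45, 2, 26, 37] -> [8, 6, 10, 35] and [45, 2, 26, 37]
  Split: [8, 6, 10, 35] -> [8, 6] and [10, 35]
    Split: [8, 6] -> [8] and [6]
    Merge: [8] + [6] -> [6, 8]
    Split: [10, 35] -> [10] and [35]
    Merge: [10] + [35] -> [10, 35]
  Merge: [6, 8] + [10, 35] -> [6, 8, 10, 35]
  Split: [45, 2, 26, 37] -> [45, 2] and [26, 37]
    Split: [45, 2] -> [45] and [2]
    Merge: [45] + [2] -> [2, 45]
    Split: [26, 37] -> [26] and [37]
    Merge: [26] + [37] -> [26, 37]
  Merge: [2, 45] + [26, 37] -> [2, 26, 37, 45]
Merge: [6, 8, 10, 35] + [2, 26, 37, 45] -> [2, 6, 8, 10, 26, 35, 37, 45]

Final sorted array: [2, 6, 8, 10, 26, 35, 37, 45]

The merge sort proceeds by recursively splitting the array and merging sorted halves.
After all merges, the sorted array is [2, 6, 8, 10, 26, 35, 37, 45].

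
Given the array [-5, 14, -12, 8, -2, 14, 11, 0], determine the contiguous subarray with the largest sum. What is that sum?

Using Kadane's algorithm on [-5, 14, -12, 8, -2, 14, 11, 0]:

Scanning through the array:
Position 1 (value 14): max_ending_here = 14, max_so_far = 14
Position 2 (value -12): max_ending_here = 2, max_so_far = 14
Position 3 (value 8): max_ending_here = 10, max_so_far = 14
Position 4 (value -2): max_ending_here = 8, max_so_far = 14
Position 5 (value 14): max_ending_here = 22, max_so_far = 22
Position 6 (value 11): max_ending_here = 33, max_so_far = 33
Position 7 (value 0): max_ending_here = 33, max_so_far = 33

Maximum subarray: [14, -12, 8, -2, 14, 11]
Maximum sum: 33

The maximum subarray is [14, -12, 8, -2, 14, 11] with sum 33. This subarray runs from index 1 to index 6.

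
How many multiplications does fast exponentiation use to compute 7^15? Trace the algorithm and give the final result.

Computing 7^15 by squaring (build up from 7^1; each line after the first costs one multiplication):

7^1 = 7
7^2 = (7^1)^2 = 7^2 = 49
7^3 = 7 * 7^2 = 7 * 49 = 343
7^6 = (7^3)^2 = 343^2 = 117649
7^7 = 7 * 7^6 = 7 * 117649 = 823543
7^14 = (7^7)^2 = 823543^2 = 678223072849
7^15 = 7 * 7^14 = 7 * 678223072849 = 4747561509943

Result: 4747561509943
Multiplications needed: 6 (6 lines after 7^1)

7^15 = 4747561509943. Using exponentiation by squaring, this requires 6 multiplications. The key idea: if the exponent is even, square the half-power; if odd, multiply by the base once.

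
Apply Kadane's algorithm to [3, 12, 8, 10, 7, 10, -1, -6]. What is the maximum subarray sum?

Using Kadane's algorithm on [3, 12, 8, 10, 7, 10, -1, -6]:

Scanning through the array:
Position 1 (value 12): max_ending_here = 15, max_so_far = 15
Position 2 (value 8): max_ending_here = 23, max_so_far = 23
Position 3 (value 10): max_ending_here = 33, max_so_far = 33
Position 4 (value 7): max_ending_here = 40, max_so_far = 40
Position 5 (value 10): max_ending_here = 50, max_so_far = 50
Position 6 (value -1): max_ending_here = 49, max_so_far = 50
Position 7 (value -6): max_ending_here = 43, max_so_far = 50

Maximum subarray: [3, 12, 8, 10, 7, 10]
Maximum sum: 50

The maximum subarray is [3, 12, 8, 10, 7, 10] with sum 50. This subarray runs from index 0 to index 5.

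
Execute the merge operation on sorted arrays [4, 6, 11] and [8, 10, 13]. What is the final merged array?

Merging process:

Compare 4 vs 8: take 4 from left. Merged: [4]
Compare 6 vs 8: take 6 from left. Merged: [4, 6]
Compare 11 vs 8: take 8 from right. Merged: [4, 6, 8]
Compare 11 vs 10: take 10 from right. Merged: [4, 6, 8, 10]
Compare 11 vs 13: take 11 from left. Merged: [4, 6, 8, 10, 11]
Append remaining from right: [13]. Merged: [4, 6, 8, 10, 11, 13]

Final merged array: [4, 6, 8, 10, 11, 13]
Total comparisons: 5

The merged array is [4, 6, 8, 10, 11, 13], requiring 5 comparisons. The merge step runs in O(n) time where n is the total number of elements.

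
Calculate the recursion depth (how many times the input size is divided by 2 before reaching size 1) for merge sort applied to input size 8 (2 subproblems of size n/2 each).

For divide and conquer with division factor 2:

Problem sizes at each level:
Level 0: 8
Level 1: 4
Level 2: 2
Level 3: 1

The root is level 0 and the size-1 base case is level 3 (the tree spans levels 0 through 3, i.e. 4 levels counting the root), so the depth is the number of divisions: log_2(8) = 3

The recursion tree depth is log_2(8) = 3. At each level, the problem size is divided by 2, so it takes 3 divisions to reduce to a base case of size 1. The algorithm makes 2 recursive calls at each level.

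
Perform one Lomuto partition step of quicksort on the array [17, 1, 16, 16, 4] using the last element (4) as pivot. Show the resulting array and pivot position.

Lomuto partition with pivot = 4:

Initial array: [17, 1, 16, 16, 4]

arr[0]=17 > 4: no swap
arr[1]=1 <= 4: swap with position 0, array becomes [1, 17, 16, 16, 4]
arr[2]=16 > 4: no swap
arr[3]=16 > 4: no swap

Place pivot at position 1: [1, 4, 16, 16, 17]
Pivot position: 1

After partitioning with pivot 4, the array becomes [1, 4, 16, 16, 17]. The pivot is placed at index 1. All elements to the left of the pivot are <= 4, and all elements to the right are > 4.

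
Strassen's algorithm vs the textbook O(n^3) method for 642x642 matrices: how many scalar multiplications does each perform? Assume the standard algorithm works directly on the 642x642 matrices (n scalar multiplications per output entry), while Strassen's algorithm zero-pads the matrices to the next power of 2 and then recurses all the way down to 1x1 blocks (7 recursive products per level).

Matrix multiplication for 642x642 matrices:

Strassen's algorithm requires power-of-2 dimensions. Pad 642x642 to 1024x1024 (next power of 2).

Standard algorithm: 642^3 = 264609288 multiplications
Strassen's algorithm: 7^(log2(1024)) = 7^10 = 282475249 multiplications
Difference: 264609288 - 282475249 = -17865961 (Strassen uses MORE here due to padding overhead — for small or just-over-power-of-2 n, padding can outweigh the per-level savings)

Standard: 264609288 multiplications (642^3). Strassen: 282475249 multiplications (7^10, after padding to 1024x1024). Strassen reduces 8 recursive multiplications to 7 at each level.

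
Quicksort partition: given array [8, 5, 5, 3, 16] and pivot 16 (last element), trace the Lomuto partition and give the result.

Lomuto partition with pivot = 16:

Initial array: [8, 5, 5, 3, 16]

arr[0]=8 <= 16: swap with position 0, array becomes [8, 5, 5, 3, 16]
arr[1]=5 <= 16: swap with position 1, array becomes [8, 5, 5, 3, 16]
arr[2]=5 <= 16: swap with position 2, array becomes [8, 5, 5, 3, 16]
arr[3]=3 <= 16: swap with position 3, array becomes [8, 5, 5, 3, 16]

Place pivot at position 4: [8, 5, 5, 3, 16]
Pivot position: 4

After partitioning with pivot 16, the array becomes [8, 5, 5, 3, 16]. The pivot is placed at index 4. All elements to the left of the pivot are <= 16, and all elements to the right are > 16.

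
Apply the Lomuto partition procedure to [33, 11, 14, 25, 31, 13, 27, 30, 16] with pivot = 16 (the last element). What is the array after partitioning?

Lomuto partition with pivot = 16:

Initial array: [33, 11, 14, 25, 31, 13, 27, 30, 16]

arr[0]=33 > 16: no swap
arr[1]=11 <= 16: swap with position 0, array becomes [11, 33, 14, 25, 31, 13, 27, 30, 16]
arr[2]=14 <= 16: swap with position 1, array becomes [11, 14, 33, 25, 31, 13, 27, 30, 16]
arr[3]=25 > 16: no swap
arr[4]=31 > 16: no swap
arr[5]=13 <= 16: swap with position 2, array becomes [11, 14, 13, 25, 31, 33, 27, 30, 16]
arr[6]=27 > 16: no swap
arr[7]=30 > 16: no swap

Place pivot at position 3: [11, 14, 13, 16, 31, 33, 27, 30, 25]
Pivot position: 3

After partitioning with pivot 16, the array becomes [11, 14, 13, 16, 31, 33, 27, 30, 25]. The pivot is placed at index 3. All elements to the left of the pivot are <= 16, and all elements to the right are > 16.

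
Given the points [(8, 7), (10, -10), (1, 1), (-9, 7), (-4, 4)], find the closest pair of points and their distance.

Computing all pairwise distances among 5 points:

d((8, 7), (10, -10)) = 17.1172
d((8, 7), (1, 1)) = 9.2195
d((8, 7), (-9, 7)) = 17.0
d((8, 7), (-4, 4)) = 12.3693
d((10, -10), (1, 1)) = 14.2127
d((10, -10), (-9, 7)) = 25.4951
d((10, -10), (-4, 4)) = 19.799
d((1, 1), (-9, 7)) = 11.6619
d((1, 1), (-4, 4)) = 5.831 <-- minimum
d((-9, 7), (-4, 4)) = 5.831 <-- minimum

Minimum distance: 5.831 (tie among 2 pairs: (1, 1) and (-4, 4); (-9, 7) and (-4, 4))

The minimum Euclidean distance is 5.831. There is a tie: 2 pairs achieve this minimum — (1, 1) and (-4, 4); (-9, 7) and (-4, 4). Any of these is a valid closest pair. For 5 points, brute-force pairwise comparison is shown above. For large n, the divide-and-conquer algorithm (sort by x, recurse on halves, check the dividing strip) achieves O(n log n).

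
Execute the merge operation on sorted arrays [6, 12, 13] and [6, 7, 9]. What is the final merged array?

Merging process:

Compare 6 vs 6: take 6 from left. Merged: [6]
Compare 12 vs 6: take 6 from right. Merged: [6, 6]
Compare 12 vs 7: take 7 from right. Merged: [6, 6, 7]
Compare 12 vs 9: take 9 from right. Merged: [6, 6, 7, 9]
Append remaining from left: [12, 13]. Merged: [6, 6, 7, 9, 12, 13]

Final merged array: [6, 6, 7, 9, 12, 13]
Total comparisons: 4

The merged array is [6, 6, 7, 9, 12, 13], requiring 4 comparisons. The merge step runs in O(n) time where n is the total number of elements.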